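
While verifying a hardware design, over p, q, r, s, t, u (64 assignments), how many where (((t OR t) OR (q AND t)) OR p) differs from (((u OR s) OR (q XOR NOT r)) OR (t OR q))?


F1 = (((t OR t) OR (q AND t)) OR p)
F2 = (((u OR s) OR (q XOR NOT r)) OR (t OR q))
Evaluate both on each of 64 rows (bits = p,q,r,s,t,u):
  row 0 [000000]: F1=0 F2=1 (differ) -> 1
  row 1 [000001]: F1=0 F2=1 (differ) -> 1
  row 2 [000010]: F1=1 F2=1 -> 0
  row 3 [000011]: F1=1 F2=1 -> 0
  row 4 [000100]: F1=0 F2=1 (differ) -> 1
  (every remaining row is evaluated the same way; all 64 results are listed next)
Full result column, 8 rows per line (p,q,r fixed per line; s,t,u runs 000..111 left to right):
  rows 0-7 [p,q,r=000]: 11001100  (ones: 4)
  rows 8-15 [p,q,r=001]: 01001100  (ones: 3)
  rows 16-23 [p,q,r=010]: 11001100  (ones: 4)
  rows 24-31 [p,q,r=011]: 11001100  (ones: 4)
  rows 32-39 [p,q,r=100]: 00000000  (ones: 0)
  rows 40-47 [p,q,r=101]: 10000000  (ones: 1)
  rows 48-55 [p,q,r=110]: 00000000  (ones: 0)
  rows 56-63 [p,q,r=111]: 00000000  (ones: 0)
Disagreements = 4+3+4+4+0+1+0+0 = 16

16


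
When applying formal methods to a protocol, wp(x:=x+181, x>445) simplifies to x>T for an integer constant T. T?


Formula: wp(x:=E, P) = P[E/x] (substitute E for x in postcondition)
Step 1: Postcondition: x>445
Step 2: Substitute x+181 for x: x+181>445
Step 3: Solve for x: x > 445-181 = 264

264


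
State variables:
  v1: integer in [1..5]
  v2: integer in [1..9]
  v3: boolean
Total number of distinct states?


State space = product of domain sizes of all variables.
Domain sizes:
  v1 (integer in [1..5]): 5
  v2 (integer in [1..9]): 9
  v3 (boolean): 2
Product = 5 * 9 * 2 = 90

90


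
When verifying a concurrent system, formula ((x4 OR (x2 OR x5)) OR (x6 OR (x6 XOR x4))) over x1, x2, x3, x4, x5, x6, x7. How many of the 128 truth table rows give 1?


Formula: ((x4 OR (x2 OR x5)) OR (x6 OR (x6 XOR x4))) over 7 vars (128 rows)
Evaluate each row (x1, x2, x3, x4, x5, x6, x7 as bits, MSB first):
  row 0 [0000000]: ((0 OR (0 OR 0)) OR (0 OR (0 XOR 0))) -> 0
  row 1 [0000001]: ((0 OR (0 OR 0)) OR (0 OR (0 XOR 0))) -> 0
  row 2 [0000010]: ((0 OR (0 OR 0)) OR (1 OR (1 XOR 0))) -> 1
  row 3 [0000011]: ((0 OR (0 OR 0)) OR (1 OR (1 XOR 0))) -> 1
  row 4 [0000100]: ((0 OR (0 OR 1)) OR (0 OR (0 XOR 0))) -> 1
  (every remaining row is evaluated the same way; all 128 results are listed next)
Full result column, 8 rows per line (x1,x2,x3,x4 fixed per line; x5,x6,x7 runs 000..111 left to right):
  rows 0-7 [x1,x2,x3,x4=0000]: 00111111  (ones: 6)
  rows 8-15 [x1,x2,x3,x4=0001]: 11111111  (ones: 8)
  rows 16-23 [x1,x2,x3,x4=0010]: 00111111  (ones: 6)
  rows 24-31 [x1,x2,x3,x4=0011]: 11111111  (ones: 8)
  rows 32-39 [x1,x2,x3,x4=0100]: 11111111  (ones: 8)
  rows 40-47 [x1,x2,x3,x4=0101]: 11111111  (ones: 8)
  rows 48-55 [x1,x2,x3,x4=0110]: 11111111  (ones: 8)
  rows 56-63 [x1,x2,x3,x4=0111]: 11111111  (ones: 8)
  rows 64-71 [x1,x2,x3,x4=1000]: 00111111  (ones: 6)
  rows 72-79 [x1,x2,x3,x4=1001]: 11111111  (ones: 8)
  rows 80-87 [x1,x2,x3,x4=1010]: 00111111  (ones: 6)
  rows 88-95 [x1,x2,x3,x4=1011]: 11111111  (ones: 8)
  rows 96-103 [x1,x2,x3,x4=1100]: 11111111  (ones: 8)
  rows 104-111 [x1,x2,x3,x4=1101]: 11111111  (ones: 8)
  rows 112-119 [x1,x2,x3,x4=1110]: 11111111  (ones: 8)
  rows 120-127 [x1,x2,x3,x4=1111]: 11111111  (ones: 8)
Count of 1-rows = 6+8+6+8+8+8+8+8+6+8+6+8+8+8+8+8 = 120

120


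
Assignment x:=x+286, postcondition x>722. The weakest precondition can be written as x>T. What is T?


Formula: wp(x:=E, P) = P[E/x] (substitute E for x in postcondition)
Step 1: Postcondition: x>722
Step 2: Substitute x+286 for x: x+286>722
Step 3: Solve for x: x > 722-286 = 436

436


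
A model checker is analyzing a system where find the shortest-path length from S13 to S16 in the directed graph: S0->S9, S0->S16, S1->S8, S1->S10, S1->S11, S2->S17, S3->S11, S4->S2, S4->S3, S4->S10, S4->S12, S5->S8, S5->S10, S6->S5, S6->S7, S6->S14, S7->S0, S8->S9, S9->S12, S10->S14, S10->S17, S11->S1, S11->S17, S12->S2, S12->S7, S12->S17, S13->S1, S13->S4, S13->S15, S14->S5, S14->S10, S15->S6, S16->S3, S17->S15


BFS layer-by-layer from S13:
  dist 0: {S13}
  dist 1: {S1, S4, S15}
  dist 2: {S2, S3, S6, S8, S10, S11, S12}
  dist 3: {S5, S7, S9, S14, S17}
  dist 4: {S0}
  dist 5: {S16}
  -> S16 reached at distance 5
Shortest path length = 5

5


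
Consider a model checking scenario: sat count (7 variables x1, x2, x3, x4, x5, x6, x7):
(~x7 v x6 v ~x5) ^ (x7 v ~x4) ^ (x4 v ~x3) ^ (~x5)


CNF with 4 clauses over 7 vars (128 assignments).
An assignment satisfies CNF iff every clause has >=1 true literal.
Check each row (bits = x1,x2,x3,x4,x5,x6,x7; clause T/F shown):
  row 0 [0000000]: clauses=TTTT -> 1
  row 1 [0000001]: clauses=TTTT -> 1
  row 2 [0000010]: clauses=TTTT -> 1
  row 3 [0000011]: clauses=TTTT -> 1
  row 4 [0000100]: clauses=TTTF -> 0
  (every remaining row is evaluated the same way; all 128 results are listed next)
Full result column, 8 rows per line (x1,x2,x3,x4 fixed per line; x5,x6,x7 runs 000..111 left to right):
  rows 0-7 [x1,x2,x3,x4=0000]: 11110000  (ones: 4)
  rows 8-15 [x1,x2,x3,x4=0001]: 01010000  (ones: 2)
  rows 16-23 [x1,x2,x3,x4=0010]: 00000000  (ones: 0)
  rows 24-31 [x1,x2,x3,x4=0011]: 01010000  (ones: 2)
  rows 32-39 [x1,x2,x3,x4=0100]: 11110000  (ones: 4)
  rows 40-47 [x1,x2,x3,x4=0101]: 01010000  (ones: 2)
  rows 48-55 [x1,x2,x3,x4=0110]: 00000000  (ones: 0)
  rows 56-63 [x1,x2,x3,x4=0111]: 01010000  (ones: 2)
  rows 64-71 [x1,x2,x3,x4=1000]: 11110000  (ones: 4)
  rows 72-79 [x1,x2,x3,x4=1001]: 01010000  (ones: 2)
  rows 80-87 [x1,x2,x3,x4=1010]: 00000000  (ones: 0)
  rows 88-95 [x1,x2,x3,x4=1011]: 01010000  (ones: 2)
  rows 96-103 [x1,x2,x3,x4=1100]: 11110000  (ones: 4)
  rows 104-111 [x1,x2,x3,x4=1101]: 01010000  (ones: 2)
  rows 112-119 [x1,x2,x3,x4=1110]: 00000000  (ones: 0)
  rows 120-127 [x1,x2,x3,x4=1111]: 01010000  (ones: 2)
Satisfying assignments = 4+2+0+2+4+2+0+2+4+2+0+2+4+2+0+2 = 32

32


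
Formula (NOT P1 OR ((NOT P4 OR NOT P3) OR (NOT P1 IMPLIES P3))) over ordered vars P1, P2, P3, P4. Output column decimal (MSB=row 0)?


Formula: (NOT P1 OR ((NOT P4 OR NOT P3) OR (NOT P1 IMPLIES P3))) over P1, P2, P3, P4 (16 rows)
Evaluate each row (bits = P1,P2,P3,P4, MSB first):
  row 0 [0000]: (NOT 0 OR ((NOT 0 OR NOT 0) OR (NOT 0 IMPLIES 0))) -> 1
  row 1 [0001]: (NOT 0 OR ((NOT 1 OR NOT 0) OR (NOT 0 IMPLIES 0))) -> 1
  row 2 [0010]: (NOT 0 OR ((NOT 0 OR NOT 1) OR (NOT 0 IMPLIES 1))) -> 1
  row 3 [0011]: (NOT 0 OR ((NOT 1 OR NOT 1) OR (NOT 0 IMPLIES 1))) -> 1
  row 4 [0100]: (NOT 0 OR ((NOT 0 OR NOT 0) OR (NOT 0 IMPLIES 0))) -> 1
  row 5 [0101]: (NOT 0 OR ((NOT 1 OR NOT 0) OR (NOT 0 IMPLIES 0))) -> 1
  row 6 [0110]: (NOT 0 OR ((NOT 0 OR NOT 1) OR (NOT 0 IMPLIES 1))) -> 1
  row 7 [0111]: (NOT 0 OR ((NOT 1 OR NOT 1) OR (NOT 0 IMPLIES 1))) -> 1
  row 8 [1000]: (NOT 1 OR ((NOT 0 OR NOT 0) OR (NOT 1 IMPLIES 0))) -> 1
  row 9 [1001]: (NOT 1 OR ((NOT 1 OR NOT 0) OR (NOT 1 IMPLIES 0))) -> 1
  row 10 [1010]: (NOT 1 OR ((NOT 0 OR NOT 1) OR (NOT 1 IMPLIES 1))) -> 1
  row 11 [1011]: (NOT 1 OR ((NOT 1 OR NOT 1) OR (NOT 1 IMPLIES 1))) -> 1
  row 12 [1100]: (NOT 1 OR ((NOT 0 OR NOT 0) OR (NOT 1 IMPLIES 0))) -> 1
  row 13 [1101]: (NOT 1 OR ((NOT 1 OR NOT 0) OR (NOT 1 IMPLIES 0))) -> 1
  row 14 [1110]: (NOT 1 OR ((NOT 0 OR NOT 1) OR (NOT 1 IMPLIES 1))) -> 1
  row 15 [1111]: (NOT 1 OR ((NOT 1 OR NOT 1) OR (NOT 1 IMPLIES 1))) -> 1
Full result column, 4 rows per line (P1,P2 fixed per line; P3,P4 runs 00..11 left to right):
  rows 0-3 [P1,P2=00]: 1111  = hex F
  rows 4-7 [P1,P2=01]: 1111  = hex F
  rows 8-11 [P1,P2=10]: 1111  = hex F
  rows 12-15 [P1,P2=11]: 1111  = hex F
Output column (row 0 .. row 15) = 1111111111111111
Output column grouped in 4s = 1111 1111 1111 1111 = 0xFFFF
Convert to decimal digit by digit (value = value*16 + digit):
  F -> 15
  15*16 + 15 (F) = 255
  255*16 + 15 (F) = 4095
  4095*16 + 15 (F) = 65535
Decimal = 65535

65535


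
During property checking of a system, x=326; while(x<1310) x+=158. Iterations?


Step 1: x goes from 326 toward 1310 by 158; the body runs while x<1310, so iterations = ceil((bound-start)/step)
Step 2: Distance=984
Step 3: ceil(984/158)=7

7


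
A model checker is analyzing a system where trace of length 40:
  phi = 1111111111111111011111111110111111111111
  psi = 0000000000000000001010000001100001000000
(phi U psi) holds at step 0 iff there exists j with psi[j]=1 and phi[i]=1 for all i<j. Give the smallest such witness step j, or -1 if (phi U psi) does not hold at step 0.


(phi U psi) at 0: need smallest j with psi[j]=1 and phi[i]=1 for all i in [0,j).
Scan from step 0:
  step 0: phi=1, psi=0 -> continue
  step 1: phi=1, psi=0 -> continue
  step 2: phi=1, psi=0 -> continue
  step 3: phi=1, psi=0 -> continue
  step 16: phi=0 -> phi-prefix broken from here
  step 18: psi=1 but phi already failed -> not a witness
  step 20: psi=1 but phi already failed -> not a witness
  step 27: psi=1 but phi already failed -> not a witness
  step 28: psi=1 but phi already failed -> not a witness
  step 33: psi=1 but phi already failed -> not a witness
  end of trace: no witness -> -1
Witness step = -1

-1


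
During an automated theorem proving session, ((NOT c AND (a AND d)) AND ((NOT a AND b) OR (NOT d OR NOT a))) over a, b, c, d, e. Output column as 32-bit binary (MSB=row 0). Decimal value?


Formula: ((NOT c AND (a AND d)) AND ((NOT a AND b) OR (NOT d OR NOT a))) over a, b, c, d, e (32 rows)
Evaluate each row (bits = a,b,c,d,e, MSB first):
  row 0 [00000]: ((NOT 0 AND (0 AND 0)) AND ((NOT 0 AND 0) OR (NOT 0 OR NOT 0))) -> 0
  row 1 [00001]: ((NOT 0 AND (0 AND 0)) AND ((NOT 0 AND 0) OR (NOT 0 OR NOT 0))) -> 0
  row 2 [00010]: ((NOT 0 AND (0 AND 1)) AND ((NOT 0 AND 0) OR (NOT 1 OR NOT 0))) -> 0
  row 3 [00011]: ((NOT 0 AND (0 AND 1)) AND ((NOT 0 AND 0) OR (NOT 1 OR NOT 0))) -> 0
  row 4 [00100]: ((NOT 1 AND (0 AND 0)) AND ((NOT 0 AND 0) OR (NOT 0 OR NOT 0))) -> 0
  row 5 [00101]: ((NOT 1 AND (0 AND 0)) AND ((NOT 0 AND 0) OR (NOT 0 OR NOT 0))) -> 0
  row 6 [00110]: ((NOT 1 AND (0 AND 1)) AND ((NOT 0 AND 0) OR (NOT 1 OR NOT 0))) -> 0
  row 7 [00111]: ((NOT 1 AND (0 AND 1)) AND ((NOT 0 AND 0) OR (NOT 1 OR NOT 0))) -> 0
  row 8 [01000]: ((NOT 0 AND (0 AND 0)) AND ((NOT 0 AND 1) OR (NOT 0 OR NOT 0))) -> 0
  row 9 [01001]: ((NOT 0 AND (0 AND 0)) AND ((NOT 0 AND 1) OR (NOT 0 OR NOT 0))) -> 0
  row 10 [01010]: ((NOT 0 AND (0 AND 1)) AND ((NOT 0 AND 1) OR (NOT 1 OR NOT 0))) -> 0
  row 11 [01011]: ((NOT 0 AND (0 AND 1)) AND ((NOT 0 AND 1) OR (NOT 1 OR NOT 0))) -> 0
  row 12 [01100]: ((NOT 1 AND (0 AND 0)) AND ((NOT 0 AND 1) OR (NOT 0 OR NOT 0))) -> 0
  row 13 [01101]: ((NOT 1 AND (0 AND 0)) AND ((NOT 0 AND 1) OR (NOT 0 OR NOT 0))) -> 0
  row 14 [01110]: ((NOT 1 AND (0 AND 1)) AND ((NOT 0 AND 1) OR (NOT 1 OR NOT 0))) -> 0
  row 15 [01111]: ((NOT 1 AND (0 AND 1)) AND ((NOT 0 AND 1) OR (NOT 1 OR NOT 0))) -> 0
  row 16 [10000]: ((NOT 0 AND (1 AND 0)) AND ((NOT 1 AND 0) OR (NOT 0 OR NOT 1))) -> 0
  row 17 [10001]: ((NOT 0 AND (1 AND 0)) AND ((NOT 1 AND 0) OR (NOT 0 OR NOT 1))) -> 0
  row 18 [10010]: ((NOT 0 AND (1 AND 1)) AND ((NOT 1 AND 0) OR (NOT 1 OR NOT 1))) -> 0
  row 19 [10011]: ((NOT 0 AND (1 AND 1)) AND ((NOT 1 AND 0) OR (NOT 1 OR NOT 1))) -> 0
  row 20 [10100]: ((NOT 1 AND (1 AND 0)) AND ((NOT 1 AND 0) OR (NOT 0 OR NOT 1))) -> 0
  row 21 [10101]: ((NOT 1 AND (1 AND 0)) AND ((NOT 1 AND 0) OR (NOT 0 OR NOT 1))) -> 0
  row 22 [10110]: ((NOT 1 AND (1 AND 1)) AND ((NOT 1 AND 0) OR (NOT 1 OR NOT 1))) -> 0
  row 23 [10111]: ((NOT 1 AND (1 AND 1)) AND ((NOT 1 AND 0) OR (NOT 1 OR NOT 1))) -> 0
  row 24 [11000]: ((NOT 0 AND (1 AND 0)) AND ((NOT 1 AND 1) OR (NOT 0 OR NOT 1))) -> 0
  row 25 [11001]: ((NOT 0 AND (1 AND 0)) AND ((NOT 1 AND 1) OR (NOT 0 OR NOT 1))) -> 0
  row 26 [11010]: ((NOT 0 AND (1 AND 1)) AND ((NOT 1 AND 1) OR (NOT 1 OR NOT 1))) -> 0
  row 27 [11011]: ((NOT 0 AND (1 AND 1)) AND ((NOT 1 AND 1) OR (NOT 1 OR NOT 1))) -> 0
  row 28 [11100]: ((NOT 1 AND (1 AND 0)) AND ((NOT 1 AND 1) OR (NOT 0 OR NOT 1))) -> 0
  row 29 [11101]: ((NOT 1 AND (1 AND 0)) AND ((NOT 1 AND 1) OR (NOT 0 OR NOT 1))) -> 0
  row 30 [11110]: ((NOT 1 AND (1 AND 1)) AND ((NOT 1 AND 1) OR (NOT 1 OR NOT 1))) -> 0
  row 31 [11111]: ((NOT 1 AND (1 AND 1)) AND ((NOT 1 AND 1) OR (NOT 1 OR NOT 1))) -> 0
Full result column, 4 rows per line (a,b,c fixed per line; d,e runs 00..11 left to right):
  rows 0-3 [a,b,c=000]: 0000  = hex 0
  rows 4-7 [a,b,c=001]: 0000  = hex 0
  rows 8-11 [a,b,c=010]: 0000  = hex 0
  rows 12-15 [a,b,c=011]: 0000  = hex 0
  rows 16-19 [a,b,c=100]: 0000  = hex 0
  rows 20-23 [a,b,c=101]: 0000  = hex 0
  rows 24-27 [a,b,c=110]: 0000  = hex 0
  rows 28-31 [a,b,c=111]: 0000  = hex 0
Output column (row 0 .. row 31) = 00000000000000000000000000000000
Output column grouped in 4s = 0000 0000 0000 0000 0000 0000 0000 0000 = 0x00000000
Convert to decimal digit by digit (value = value*16 + digit):
  0 -> 0
  0*16 + 0 = 0
  0*16 + 0 = 0
  0*16 + 0 = 0
  0*16 + 0 = 0
  0*16 + 0 = 0
  0*16 + 0 = 0
  0*16 + 0 = 0
Decimal = 0

0


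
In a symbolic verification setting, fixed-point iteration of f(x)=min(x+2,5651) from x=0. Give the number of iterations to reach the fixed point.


Step 1: x=0, cap=5651, increment=2
Step 2: x grows by 2 each step until capped at 5651; fixed point is x=5651
Step 3: iterations = ceil(5651/2) = 2826

2826


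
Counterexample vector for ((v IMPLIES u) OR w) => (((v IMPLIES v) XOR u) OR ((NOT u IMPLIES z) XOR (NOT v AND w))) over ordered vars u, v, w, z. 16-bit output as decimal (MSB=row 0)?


F1 = ((v IMPLIES u) OR w)
F2 = (((v IMPLIES v) XOR u) OR ((NOT u IMPLIES z) XOR (NOT v AND w)))
Counterexample to F1=>F2 is where F1=1 and F2=0.
Evaluate each row (bits = u,v,w,z, MSB first):
  row 0 [0000]: F1=1 F2=1 -> F1&~F2 -> 0
  row 1 [0001]: F1=1 F2=1 -> F1&~F2 -> 0
  row 2 [0010]: F1=1 F2=1 -> F1&~F2 -> 0
  row 3 [0011]: F1=1 F2=1 -> F1&~F2 -> 0
  row 4 [0100]: F1=0 F2=1 -> F1&~F2 -> 0
  row 5 [0101]: F1=0 F2=1 -> F1&~F2 -> 0
  row 6 [0110]: F1=1 F2=1 -> F1&~F2 -> 0
  row 7 [0111]: F1=1 F2=1 -> F1&~F2 -> 0
  row 8 [1000]: F1=1 F2=1 -> F1&~F2 -> 0
  row 9 [1001]: F1=1 F2=1 -> F1&~F2 -> 0
  row 10 [1010]: F1=1 F2=0 -> F1&~F2 -> 1
  row 11 [1011]: F1=1 F2=0 -> F1&~F2 -> 1
  row 12 [1100]: F1=1 F2=1 -> F1&~F2 -> 0
  row 13 [1101]: F1=1 F2=1 -> F1&~F2 -> 0
  row 14 [1110]: F1=1 F2=1 -> F1&~F2 -> 0
  row 15 [1111]: F1=1 F2=1 -> F1&~F2 -> 0
Full result column, 4 rows per line (u,v fixed per line; w,z runs 00..11 left to right):
  rows 0-3 [u,v=00]: 0000  = hex 0
  rows 4-7 [u,v=01]: 0000  = hex 0
  rows 8-11 [u,v=10]: 0011  = hex 3
  rows 12-15 [u,v=11]: 0000  = hex 0
Counterexample vector (row 0 .. row 15) = 0000000000110000
Output column grouped in 4s = 0000 0000 0011 0000 = 0x0030
Convert to decimal digit by digit (value = value*16 + digit):
  0 -> 0
  0*16 + 0 = 0
  0*16 + 3 = 3
  3*16 + 0 = 48
Decimal = 48

48


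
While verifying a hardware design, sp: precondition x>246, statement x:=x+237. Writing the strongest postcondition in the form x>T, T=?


Formula: sp(P, x:=E) = exists old_x. (x = E[old_x/x]) AND P[old_x/x] (old_x is the value of x before the assignment; eliminate old_x by solving x = E[old_x/x] for old_x)
Step 1: Precondition P: x>246, i.e. old_x > 246
Step 2: Assignment gives x = old_x + 237, so old_x = x - 237
Step 3: Substitute into P: x - 237 > 246
Step 4: Simplify: x > 246+237 = 483

483


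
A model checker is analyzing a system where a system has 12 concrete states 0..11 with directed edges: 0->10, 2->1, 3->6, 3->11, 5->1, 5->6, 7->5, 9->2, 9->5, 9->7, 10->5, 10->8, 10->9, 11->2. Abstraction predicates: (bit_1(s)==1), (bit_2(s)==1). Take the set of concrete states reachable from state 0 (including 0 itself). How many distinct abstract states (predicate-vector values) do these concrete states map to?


BFS from 0:
Concrete reachable: {0, 1, 2, 5, 6, 7, 8, 9, 10}
Abstract via predicates (bit_1(s)==1), (bit_2(s)==1):
  (0,0) <- {0, 1, 8, 9}
  (0,1) <- {5}
  (1,0) <- {2, 10}
  (1,1) <- {6, 7}
Distinct abstract states = 4

4


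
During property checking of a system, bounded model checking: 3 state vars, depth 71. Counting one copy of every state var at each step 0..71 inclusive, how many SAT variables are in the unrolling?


BMC unrolls to depth k, creating one copy of each state var for steps 0..k.
Step count = 71 + 1 = 72 (steps 0 through 71)
Vars per step = 3
Total = 3 * 72 = 216

216


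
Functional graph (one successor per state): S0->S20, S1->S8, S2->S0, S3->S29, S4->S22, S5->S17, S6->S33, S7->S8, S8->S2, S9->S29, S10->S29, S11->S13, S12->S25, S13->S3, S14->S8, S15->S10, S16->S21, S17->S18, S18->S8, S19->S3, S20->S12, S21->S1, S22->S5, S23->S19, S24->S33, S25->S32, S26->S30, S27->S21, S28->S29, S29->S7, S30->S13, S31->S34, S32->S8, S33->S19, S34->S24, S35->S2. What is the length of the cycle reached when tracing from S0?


Trace from S0 until a state repeats:
  S0 -> S20 -> S12 -> S25 -> S32 -> S8 -> S2 -> S0
S0 first seen at step 0, revisited at step 7.
Cycle length = 7 - 0 = 7

7


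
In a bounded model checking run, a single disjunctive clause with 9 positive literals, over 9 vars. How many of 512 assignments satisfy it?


Step 1: Total=2^9=512
Step 2: Unsat when all 9 false: 2^0=1
Step 3: Sat=512-1=511

511


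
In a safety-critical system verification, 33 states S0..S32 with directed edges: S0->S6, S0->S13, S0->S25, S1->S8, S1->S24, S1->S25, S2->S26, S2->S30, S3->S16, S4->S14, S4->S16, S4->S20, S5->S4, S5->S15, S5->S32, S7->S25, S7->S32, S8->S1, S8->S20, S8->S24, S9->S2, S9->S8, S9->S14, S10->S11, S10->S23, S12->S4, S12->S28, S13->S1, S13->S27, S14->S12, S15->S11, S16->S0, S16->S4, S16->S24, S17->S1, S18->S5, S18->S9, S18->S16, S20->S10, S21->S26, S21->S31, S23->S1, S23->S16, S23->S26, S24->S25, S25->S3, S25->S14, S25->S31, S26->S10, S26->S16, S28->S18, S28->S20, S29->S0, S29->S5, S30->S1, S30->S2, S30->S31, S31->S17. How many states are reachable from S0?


BFS from S0:
  layer 0: {S0}
  layer 1: {S6, S13, S25}
  layer 2: {S1, S3, S14, S27, S31}
  layer 3: {S8, S12, S16, S17, S24}
  layer 4: {S4, S20, S28}
  layer 5: {S10, S18}
  layer 6: {S5, S9, S11, S23}
  layer 7: {S2, S15, S26, S32}
  layer 8: {S30}
Reachable set: {S0, S1, S2, S3, S4, S5, S6, S8, S9, S10, S11, S12, S13, S14, S15, S16, S17, S18, S20, S23, S24, S25, S26, S27, S28, S30, S31, S32}
Count = 28

28


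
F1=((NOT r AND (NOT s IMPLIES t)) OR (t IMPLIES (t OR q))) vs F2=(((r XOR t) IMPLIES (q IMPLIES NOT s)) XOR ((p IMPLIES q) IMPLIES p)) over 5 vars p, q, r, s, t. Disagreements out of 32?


F1 = ((NOT r AND (NOT s IMPLIES t)) OR (t IMPLIES (t OR q)))
F2 = (((r XOR t) IMPLIES (q IMPLIES NOT s)) XOR ((p IMPLIES q) IMPLIES p))
Evaluate both on each of 32 rows (bits = p,q,r,s,t):
  row 0 [00000]: F1=1 F2=1 -> 0
  row 1 [00001]: F1=1 F2=1 -> 0
  row 2 [00010]: F1=1 F2=1 -> 0
  row 3 [00011]: F1=1 F2=1 -> 0
  row 4 [00100]: F1=1 F2=1 -> 0
  row 5 [00101]: F1=1 F2=1 -> 0
  row 6 [00110]: F1=1 F2=1 -> 0
  row 7 [00111]: F1=1 F2=1 -> 0
  row 8 [01000]: F1=1 F2=1 -> 0
  row 9 [01001]: F1=1 F2=1 -> 0
  row 10 [01010]: F1=1 F2=1 -> 0
  row 11 [01011]: F1=1 F2=0 (differ) -> 1
  row 12 [01100]: F1=1 F2=1 -> 0
  row 13 [01101]: F1=1 F2=1 -> 0
  row 14 [01110]: F1=1 F2=0 (differ) -> 1
  row 15 [01111]: F1=1 F2=1 -> 0
  row 16 [10000]: F1=1 F2=0 (differ) -> 1
  row 17 [10001]: F1=1 F2=0 (differ) -> 1
  row 18 [10010]: F1=1 F2=0 (differ) -> 1
  row 19 [10011]: F1=1 F2=0 (differ) -> 1
  row 20 [10100]: F1=1 F2=0 (differ) -> 1
  row 21 [10101]: F1=1 F2=0 (differ) -> 1
  row 22 [10110]: F1=1 F2=0 (differ) -> 1
  row 23 [10111]: F1=1 F2=0 (differ) -> 1
  row 24 [11000]: F1=1 F2=0 (differ) -> 1
  row 25 [11001]: F1=1 F2=0 (differ) -> 1
  row 26 [11010]: F1=1 F2=0 (differ) -> 1
  row 27 [11011]: F1=1 F2=1 -> 0
  row 28 [11100]: F1=1 F2=0 (differ) -> 1
  row 29 [11101]: F1=1 F2=0 (differ) -> 1
  row 30 [11110]: F1=1 F2=1 -> 0
  row 31 [11111]: F1=1 F2=0 (differ) -> 1
Full result column, 8 rows per line (p,q fixed per line; r,s,t runs 000..111 left to right):
  rows 0-7 [p,q=00]: 00000000  (ones: 0)
  rows 8-15 [p,q=01]: 00010010  (ones: 2)
  rows 16-23 [p,q=10]: 11111111  (ones: 8)
  rows 24-31 [p,q=11]: 11101101  (ones: 6)
Disagreements = 0+2+8+6 = 16

16


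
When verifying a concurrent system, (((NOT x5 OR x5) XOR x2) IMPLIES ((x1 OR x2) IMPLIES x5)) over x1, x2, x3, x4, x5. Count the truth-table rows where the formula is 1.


Formula: (((NOT x5 OR x5) XOR x2) IMPLIES ((x1 OR x2) IMPLIES x5)) over 5 vars (32 rows)
Evaluate each row (x1, x2, x3, x4, x5 as bits, MSB first):
  row 0 [00000]: (((NOT 0 OR 0) XOR 0) IMPLIES ((0 OR 0) IMPLIES 0)) -> 1
  row 1 [00001]: (((NOT 1 OR 1) XOR 0) IMPLIES ((0 OR 0) IMPLIES 1)) -> 1
  row 2 [00010]: (((NOT 0 OR 0) XOR 0) IMPLIES ((0 OR 0) IMPLIES 0)) -> 1
  row 3 [00011]: (((NOT 1 OR 1) XOR 0) IMPLIES ((0 OR 0) IMPLIES 1)) -> 1
  row 4 [00100]: (((NOT 0 OR 0) XOR 0) IMPLIES ((0 OR 0) IMPLIES 0)) -> 1
  row 5 [00101]: (((NOT 1 OR 1) XOR 0) IMPLIES ((0 OR 0) IMPLIES 1)) -> 1
  row 6 [00110]: (((NOT 0 OR 0) XOR 0) IMPLIES ((0 OR 0) IMPLIES 0)) -> 1
  row 7 [00111]: (((NOT 1 OR 1) XOR 0) IMPLIES ((0 OR 0) IMPLIES 1)) -> 1
  row 8 [01000]: (((NOT 0 OR 0) XOR 1) IMPLIES ((0 OR 1) IMPLIES 0)) -> 1
  row 9 [01001]: (((NOT 1 OR 1) XOR 1) IMPLIES ((0 OR 1) IMPLIES 1)) -> 1
  row 10 [01010]: (((NOT 0 OR 0) XOR 1) IMPLIES ((0 OR 1) IMPLIES 0)) -> 1
  row 11 [01011]: (((NOT 1 OR 1) XOR 1) IMPLIES ((0 OR 1) IMPLIES 1)) -> 1
  row 12 [01100]: (((NOT 0 OR 0) XOR 1) IMPLIES ((0 OR 1) IMPLIES 0)) -> 1
  row 13 [01101]: (((NOT 1 OR 1) XOR 1) IMPLIES ((0 OR 1) IMPLIES 1)) -> 1
  row 14 [01110]: (((NOT 0 OR 0) XOR 1) IMPLIES ((0 OR 1) IMPLIES 0)) -> 1
  row 15 [01111]: (((NOT 1 OR 1) XOR 1) IMPLIES ((0 OR 1) IMPLIES 1)) -> 1
  row 16 [10000]: (((NOT 0 OR 0) XOR 0) IMPLIES ((1 OR 0) IMPLIES 0)) -> 0
  row 17 [10001]: (((NOT 1 OR 1) XOR 0) IMPLIES ((1 OR 0) IMPLIES 1)) -> 1
  row 18 [10010]: (((NOT 0 OR 0) XOR 0) IMPLIES ((1 OR 0) IMPLIES 0)) -> 0
  row 19 [10011]: (((NOT 1 OR 1) XOR 0) IMPLIES ((1 OR 0) IMPLIES 1)) -> 1
  row 20 [10100]: (((NOT 0 OR 0) XOR 0) IMPLIES ((1 OR 0) IMPLIES 0)) -> 0
  row 21 [10101]: (((NOT 1 OR 1) XOR 0) IMPLIES ((1 OR 0) IMPLIES 1)) -> 1
  row 22 [10110]: (((NOT 0 OR 0) XOR 0) IMPLIES ((1 OR 0) IMPLIES 0)) -> 0
  row 23 [10111]: (((NOT 1 OR 1) XOR 0) IMPLIES ((1 OR 0) IMPLIES 1)) -> 1
  row 24 [11000]: (((NOT 0 OR 0) XOR 1) IMPLIES ((1 OR 1) IMPLIES 0)) -> 1
  row 25 [11001]: (((NOT 1 OR 1) XOR 1) IMPLIES ((1 OR 1) IMPLIES 1)) -> 1
  row 26 [11010]: (((NOT 0 OR 0) XOR 1) IMPLIES ((1 OR 1) IMPLIES 0)) -> 1
  row 27 [11011]: (((NOT 1 OR 1) XOR 1) IMPLIES ((1 OR 1) IMPLIES 1)) -> 1
  row 28 [11100]: (((NOT 0 OR 0) XOR 1) IMPLIES ((1 OR 1) IMPLIES 0)) -> 1
  row 29 [11101]: (((NOT 1 OR 1) XOR 1) IMPLIES ((1 OR 1) IMPLIES 1)) -> 1
  row 30 [11110]: (((NOT 0 OR 0) XOR 1) IMPLIES ((1 OR 1) IMPLIES 0)) -> 1
  row 31 [11111]: (((NOT 1 OR 1) XOR 1) IMPLIES ((1 OR 1) IMPLIES 1)) -> 1
Full result column, 8 rows per line (x1,x2 fixed per line; x3,x4,x5 runs 000..111 left to right):
  rows 0-7 [x1,x2=00]: 11111111  (ones: 8)
  rows 8-15 [x1,x2=01]: 11111111  (ones: 8)
  rows 16-23 [x1,x2=10]: 01010101  (ones: 4)
  rows 24-31 [x1,x2=11]: 11111111  (ones: 8)
Count of 1-rows = 8+8+4+8 = 28

28


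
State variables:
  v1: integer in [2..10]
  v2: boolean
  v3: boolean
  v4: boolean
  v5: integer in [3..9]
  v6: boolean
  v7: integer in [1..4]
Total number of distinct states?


State space = product of domain sizes of all variables.
Domain sizes:
  v1 (integer in [2..10]): 9
  v2 (boolean): 2
  v3 (boolean): 2
  v4 (boolean): 2
  v5 (integer in [3..9]): 7
  v6 (boolean): 2
  v7 (integer in [1..4]): 4
Product = 9 * 2 * 2 * 2 * 7 * 2 * 4 = 4032

4032


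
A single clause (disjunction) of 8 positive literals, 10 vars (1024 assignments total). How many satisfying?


Step 1: Total=2^10=1024
Step 2: Unsat when all 8 false: 2^2=4
Step 3: Sat=1024-4=1020

1020


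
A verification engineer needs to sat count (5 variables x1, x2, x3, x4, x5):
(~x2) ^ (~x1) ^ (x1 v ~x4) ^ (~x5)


CNF with 4 clauses over 5 vars (32 assignments).
An assignment satisfies CNF iff every clause has >=1 true literal.
Check each row (bits = x1,x2,x3,x4,x5; clause T/F shown):
  row 0 [00000]: clauses=TTTT -> 1
  row 1 [00001]: clauses=TTTF -> 0
  row 2 [00010]: clauses=TTFT -> 0
  row 3 [00011]: clauses=TTFF -> 0
  row 4 [00100]: clauses=TTTT -> 1
  row 5 [00101]: clauses=TTTF -> 0
  row 6 [00110]: clauses=TTFT -> 0
  row 7 [00111]: clauses=TTFF -> 0
  row 8 [01000]: clauses=FTTT -> 0
  row 9 [01001]: clauses=FTTF -> 0
  row 10 [01010]: clauses=FTFT -> 0
  row 11 [01011]: clauses=FTFF -> 0
  row 12 [01100]: clauses=FTTT -> 0
  row 13 [01101]: clauses=FTTF -> 0
  row 14 [01110]: clauses=FTFT -> 0
  row 15 [01111]: clauses=FTFF -> 0
  row 16 [10000]: clauses=TFTT -> 0
  row 17 [10001]: clauses=TFTF -> 0
  row 18 [10010]: clauses=TFTT -> 0
  row 19 [10011]: clauses=TFTF -> 0
  row 20 [10100]: clauses=TFTT -> 0
  row 21 [10101]: clauses=TFTF -> 0
  row 22 [10110]: clauses=TFTT -> 0
  row 23 [10111]: clauses=TFTF -> 0
  row 24 [11000]: clauses=FFTT -> 0
  row 25 [11001]: clauses=FFTF -> 0
  row 26 [11010]: clauses=FFTT -> 0
  row 27 [11011]: clauses=FFTF -> 0
  row 28 [11100]: clauses=FFTT -> 0
  row 29 [11101]: clauses=FFTF -> 0
  row 30 [11110]: clauses=FFTT -> 0
  row 31 [11111]: clauses=FFTF -> 0
Full result column, 8 rows per line (x1,x2 fixed per line; x3,x4,x5 runs 000..111 left to right):
  rows 0-7 [x1,x2=00]: 10001000  (ones: 2)
  rows 8-15 [x1,x2=01]: 00000000  (ones: 0)
  rows 16-23 [x1,x2=10]: 00000000  (ones: 0)
  rows 24-31 [x1,x2=11]: 00000000  (ones: 0)
Satisfying assignments = 2+0+0+0 = 2

2


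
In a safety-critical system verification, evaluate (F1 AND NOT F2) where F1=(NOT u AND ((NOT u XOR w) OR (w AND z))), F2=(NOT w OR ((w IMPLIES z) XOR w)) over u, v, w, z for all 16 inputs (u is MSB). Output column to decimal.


F1 = (NOT u AND ((NOT u XOR w) OR (w AND z)))
F2 = (NOT w OR ((w IMPLIES z) XOR w))
Counterexample to F1=>F2 is where F1=1 and F2=0.
Evaluate each row (bits = u,v,w,z, MSB first):
  row 0 [0000]: F1=1 F2=1 -> F1&~F2 -> 0
  row 1 [0001]: F1=1 F2=1 -> F1&~F2 -> 0
  row 2 [0010]: F1=0 F2=1 -> F1&~F2 -> 0
  row 3 [0011]: F1=1 F2=0 -> F1&~F2 -> 1
  row 4 [0100]: F1=1 F2=1 -> F1&~F2 -> 0
  row 5 [0101]: F1=1 F2=1 -> F1&~F2 -> 0
  row 6 [0110]: F1=0 F2=1 -> F1&~F2 -> 0
  row 7 [0111]: F1=1 F2=0 -> F1&~F2 -> 1
  row 8 [1000]: F1=0 F2=1 -> F1&~F2 -> 0
  row 9 [1001]: F1=0 F2=1 -> F1&~F2 -> 0
  row 10 [1010]: F1=0 F2=1 -> F1&~F2 -> 0
  row 11 [1011]: F1=0 F2=0 -> F1&~F2 -> 0
  row 12 [1100]: F1=0 F2=1 -> F1&~F2 -> 0
  row 13 [1101]: F1=0 F2=1 -> F1&~F2 -> 0
  row 14 [1110]: F1=0 F2=1 -> F1&~F2 -> 0
  row 15 [1111]: F1=0 F2=0 -> F1&~F2 -> 0
Full result column, 4 rows per line (u,v fixed per line; w,z runs 00..11 left to right):
  rows 0-3 [u,v=00]: 0001  = hex 1
  rows 4-7 [u,v=01]: 0001  = hex 1
  rows 8-11 [u,v=10]: 0000  = hex 0
  rows 12-15 [u,v=11]: 0000  = hex 0
Counterexample vector (row 0 .. row 15) = 0001000100000000
Output column grouped in 4s = 0001 0001 0000 0000 = 0x1100
Convert to decimal digit by digit (value = value*16 + digit):
  1 -> 1
  1*16 + 1 = 17
  17*16 + 0 = 272
  272*16 + 0 = 4352
Decimal = 4352

4352


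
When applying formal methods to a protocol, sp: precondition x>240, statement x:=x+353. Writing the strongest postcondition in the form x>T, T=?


Formula: sp(P, x:=E) = exists old_x. (x = E[old_x/x]) AND P[old_x/x] (old_x is the value of x before the assignment; eliminate old_x by solving x = E[old_x/x] for old_x)
Step 1: Precondition P: x>240, i.e. old_x > 240
Step 2: Assignment gives x = old_x + 353, so old_x = x - 353
Step 3: Substitute into P: x - 353 > 240
Step 4: Simplify: x > 240+353 = 593

593


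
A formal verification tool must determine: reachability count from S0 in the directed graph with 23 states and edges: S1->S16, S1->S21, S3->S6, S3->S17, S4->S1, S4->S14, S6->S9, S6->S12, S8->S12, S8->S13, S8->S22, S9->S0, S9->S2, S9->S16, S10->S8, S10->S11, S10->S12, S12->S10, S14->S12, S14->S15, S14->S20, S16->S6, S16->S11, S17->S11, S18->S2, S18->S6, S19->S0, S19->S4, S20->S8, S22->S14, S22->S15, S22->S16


BFS from S0:
  layer 0: {S0}
Reachable set: {S0}
Count = 1

1


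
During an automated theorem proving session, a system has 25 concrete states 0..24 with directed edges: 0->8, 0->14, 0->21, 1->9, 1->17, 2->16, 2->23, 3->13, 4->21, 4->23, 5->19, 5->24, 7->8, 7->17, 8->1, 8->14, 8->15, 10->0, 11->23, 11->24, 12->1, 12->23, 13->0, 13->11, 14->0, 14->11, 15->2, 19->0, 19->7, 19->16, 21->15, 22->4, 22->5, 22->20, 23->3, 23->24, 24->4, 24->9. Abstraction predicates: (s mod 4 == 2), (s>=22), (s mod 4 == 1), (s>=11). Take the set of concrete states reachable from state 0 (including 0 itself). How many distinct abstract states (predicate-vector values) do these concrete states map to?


BFS from 0:
Concrete reachable: {0, 1, 2, 3, 4, 8, 9, 11, 13, 14, 15, 16, 17, 21, 23, 24}
Abstract via predicates (s mod 4 == 2), (s>=22), (s mod 4 == 1), (s>=11):
  (0,0,0,0) <- {0, 3, 4, 8}
  (0,0,0,1) <- {11, 15, 16}
  (0,0,1,0) <- {1, 9}
  (0,0,1,1) <- {13, 17, 21}
  (0,1,0,1) <- {23, 24}
  (1,0,0,0) <- {2}
  (1,0,0,1) <- {14}
Distinct abstract states = 7

7


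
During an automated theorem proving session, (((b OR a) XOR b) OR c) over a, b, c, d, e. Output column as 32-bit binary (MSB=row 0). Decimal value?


Formula: (((b OR a) XOR b) OR c) over a, b, c, d, e (32 rows)
Evaluate each row (bits = a,b,c,d,e, MSB first):
  row 0 [00000]: (((0 OR 0) XOR 0) OR 0) -> 0
  row 1 [00001]: (((0 OR 0) XOR 0) OR 0) -> 0
  row 2 [00010]: (((0 OR 0) XOR 0) OR 0) -> 0
  row 3 [00011]: (((0 OR 0) XOR 0) OR 0) -> 0
  row 4 [00100]: (((0 OR 0) XOR 0) OR 1) -> 1
  row 5 [00101]: (((0 OR 0) XOR 0) OR 1) -> 1
  row 6 [00110]: (((0 OR 0) XOR 0) OR 1) -> 1
  row 7 [00111]: (((0 OR 0) XOR 0) OR 1) -> 1
  row 8 [01000]: (((1 OR 0) XOR 1) OR 0) -> 0
  row 9 [01001]: (((1 OR 0) XOR 1) OR 0) -> 0
  row 10 [01010]: (((1 OR 0) XOR 1) OR 0) -> 0
  row 11 [01011]: (((1 OR 0) XOR 1) OR 0) -> 0
  row 12 [01100]: (((1 OR 0) XOR 1) OR 1) -> 1
  row 13 [01101]: (((1 OR 0) XOR 1) OR 1) -> 1
  row 14 [01110]: (((1 OR 0) XOR 1) OR 1) -> 1
  row 15 [01111]: (((1 OR 0) XOR 1) OR 1) -> 1
  row 16 [10000]: (((0 OR 1) XOR 0) OR 0) -> 1
  row 17 [10001]: (((0 OR 1) XOR 0) OR 0) -> 1
  row 18 [10010]: (((0 OR 1) XOR 0) OR 0) -> 1
  row 19 [10011]: (((0 OR 1) XOR 0) OR 0) -> 1
  row 20 [10100]: (((0 OR 1) XOR 0) OR 1) -> 1
  row 21 [10101]: (((0 OR 1) XOR 0) OR 1) -> 1
  row 22 [10110]: (((0 OR 1) XOR 0) OR 1) -> 1
  row 23 [10111]: (((0 OR 1) XOR 0) OR 1) -> 1
  row 24 [11000]: (((1 OR 1) XOR 1) OR 0) -> 0
  row 25 [11001]: (((1 OR 1) XOR 1) OR 0) -> 0
  row 26 [11010]: (((1 OR 1) XOR 1) OR 0) -> 0
  row 27 [11011]: (((1 OR 1) XOR 1) OR 0) -> 0
  row 28 [11100]: (((1 OR 1) XOR 1) OR 1) -> 1
  row 29 [11101]: (((1 OR 1) XOR 1) OR 1) -> 1
  row 30 [11110]: (((1 OR 1) XOR 1) OR 1) -> 1
  row 31 [11111]: (((1 OR 1) XOR 1) OR 1) -> 1
Full result column, 4 rows per line (a,b,c fixed per line; d,e runs 00..11 left to right):
  rows 0-3 [a,b,c=000]: 0000  = hex 0
  rows 4-7 [a,b,c=001]: 1111  = hex F
  rows 8-11 [a,b,c=010]: 0000  = hex 0
  rows 12-15 [a,b,c=011]: 1111  = hex F
  rows 16-19 [a,b,c=100]: 1111  = hex F
  rows 20-23 [a,b,c=101]: 1111  = hex F
  rows 24-27 [a,b,c=110]: 0000  = hex 0
  rows 28-31 [a,b,c=111]: 1111  = hex F
Output column (row 0 .. row 31) = 00001111000011111111111100001111
Output column grouped in 4s = 0000 1111 0000 1111 1111 1111 0000 1111 = 0x0F0FFF0F
Convert to decimal digit by digit (value = value*16 + digit):
  0 -> 0
  0*16 + 15 (F) = 15
  15*16 + 0 = 240
  240*16 + 15 (F) = 3855
  3855*16 + 15 (F) = 61695
  61695*16 + 15 (F) = 987135
  987135*16 + 0 = 15794160
  15794160*16 + 15 (F) = 252706575
Decimal = 252706575

252706575


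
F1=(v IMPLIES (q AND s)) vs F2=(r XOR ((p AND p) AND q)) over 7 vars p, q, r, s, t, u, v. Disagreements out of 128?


F1 = (v IMPLIES (q AND s))
F2 = (r XOR ((p AND p) AND q))
Evaluate both on each of 128 rows (bits = p,q,r,s,t,u,v):
  row 0 [0000000]: F1=1 F2=0 (differ) -> 1
  row 1 [0000001]: F1=0 F2=0 -> 0
  row 2 [0000010]: F1=1 F2=0 (differ) -> 1
  row 3 [0000011]: F1=0 F2=0 -> 0
  row 4 [0000100]: F1=1 F2=0 (differ) -> 1
  (every remaining row is evaluated the same way; all 128 results are listed next)
Full result column, 8 rows per line (p,q,r,s fixed per line; t,u,v runs 000..111 left to right):
  rows 0-7 [p,q,r,s=0000]: 10101010  (ones: 4)
  rows 8-15 [p,q,r,s=0001]: 10101010  (ones: 4)
  rows 16-23 [p,q,r,s=0010]: 01010101  (ones: 4)
  rows 24-31 [p,q,r,s=0011]: 01010101  (ones: 4)
  rows 32-39 [p,q,r,s=0100]: 10101010  (ones: 4)
  rows 40-47 [p,q,r,s=0101]: 11111111  (ones: 8)
  rows 48-55 [p,q,r,s=0110]: 01010101  (ones: 4)
  rows 56-63 [p,q,r,s=0111]: 00000000  (ones: 0)
  rows 64-71 [p,q,r,s=1000]: 10101010  (ones: 4)
  rows 72-79 [p,q,r,s=1001]: 10101010  (ones: 4)
  rows 80-87 [p,q,r,s=1010]: 01010101  (ones: 4)
  rows 88-95 [p,q,r,s=1011]: 01010101  (ones: 4)
  rows 96-103 [p,q,r,s=1100]: 01010101  (ones: 4)
  rows 104-111 [p,q,r,s=1101]: 00000000  (ones: 0)
  rows 112-119 [p,q,r,s=1110]: 10101010  (ones: 4)
  rows 120-127 [p,q,r,s=1111]: 11111111  (ones: 8)
Disagreements = 4+4+4+4+4+8+4+0+4+4+4+4+4+0+4+8 = 64

64


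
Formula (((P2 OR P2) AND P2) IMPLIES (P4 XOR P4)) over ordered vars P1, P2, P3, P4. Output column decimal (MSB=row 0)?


Formula: (((P2 OR P2) AND P2) IMPLIES (P4 XOR P4)) over P1, P2, P3, P4 (16 rows)
Evaluate each row (bits = P1,P2,P3,P4, MSB first):
  row 0 [0000]: (((0 OR 0) AND 0) IMPLIES (0 XOR 0)) -> 1
  row 1 [0001]: (((0 OR 0) AND 0) IMPLIES (1 XOR 1)) -> 1
  row 2 [0010]: (((0 OR 0) AND 0) IMPLIES (0 XOR 0)) -> 1
  row 3 [0011]: (((0 OR 0) AND 0) IMPLIES (1 XOR 1)) -> 1
  row 4 [0100]: (((1 OR 1) AND 1) IMPLIES (0 XOR 0)) -> 0
  row 5 [0101]: (((1 OR 1) AND 1) IMPLIES (1 XOR 1)) -> 0
  row 6 [0110]: (((1 OR 1) AND 1) IMPLIES (0 XOR 0)) -> 0
  row 7 [0111]: (((1 OR 1) AND 1) IMPLIES (1 XOR 1)) -> 0
  row 8 [1000]: (((0 OR 0) AND 0) IMPLIES (0 XOR 0)) -> 1
  row 9 [1001]: (((0 OR 0) AND 0) IMPLIES (1 XOR 1)) -> 1
  row 10 [1010]: (((0 OR 0) AND 0) IMPLIES (0 XOR 0)) -> 1
  row 11 [1011]: (((0 OR 0) AND 0) IMPLIES (1 XOR 1)) -> 1
  row 12 [1100]: (((1 OR 1) AND 1) IMPLIES (0 XOR 0)) -> 0
  row 13 [1101]: (((1 OR 1) AND 1) IMPLIES (1 XOR 1)) -> 0
  row 14 [1110]: (((1 OR 1) AND 1) IMPLIES (0 XOR 0)) -> 0
  row 15 [1111]: (((1 OR 1) AND 1) IMPLIES (1 XOR 1)) -> 0
Full result column, 4 rows per line (P1,P2 fixed per line; P3,P4 runs 00..11 left to right):
  rows 0-3 [P1,P2=00]: 1111  = hex F
  rows 4-7 [P1,P2=01]: 0000  = hex 0
  rows 8-11 [P1,P2=10]: 1111  = hex F
  rows 12-15 [P1,P2=11]: 0000  = hex 0
Output column (row 0 .. row 15) = 1111000011110000
Output column grouped in 4s = 1111 0000 1111 0000 = 0xF0F0
Convert to decimal digit by digit (value = value*16 + digit):
  F -> 15
  15*16 + 0 = 240
  240*16 + 15 (F) = 3855
  3855*16 + 0 = 61680
Decimal = 61680

61680


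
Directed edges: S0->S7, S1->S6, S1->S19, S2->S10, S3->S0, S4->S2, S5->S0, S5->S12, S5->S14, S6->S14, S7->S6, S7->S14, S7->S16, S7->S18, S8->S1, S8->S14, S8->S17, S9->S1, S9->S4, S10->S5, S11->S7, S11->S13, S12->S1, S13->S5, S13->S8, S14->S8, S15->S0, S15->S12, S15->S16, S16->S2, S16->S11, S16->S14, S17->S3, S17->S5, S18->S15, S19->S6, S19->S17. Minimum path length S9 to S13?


BFS layer-by-layer from S9:
  dist 0: {S9}
  dist 1: {S1, S4}
  dist 2: {S2, S6, S19}
  dist 3: {S10, S14, S17}
  dist 4: {S3, S5, S8}
  dist 5: {S0, S12}
  dist 6: {S7}
  dist 7: {S16, S18}
  dist 8: {S11, S15}
  dist 9: {S13}
  -> S13 reached at distance 9
Shortest path length = 9

9


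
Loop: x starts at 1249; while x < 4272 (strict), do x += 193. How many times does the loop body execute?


Step 1: x goes from 1249 toward 4272 by 193; the body runs while x<4272, so iterations = ceil((bound-start)/step)
Step 2: Distance=3023
Step 3: ceil(3023/193)=16

16


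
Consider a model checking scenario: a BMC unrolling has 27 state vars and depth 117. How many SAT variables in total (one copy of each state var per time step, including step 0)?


BMC unrolls to depth k, creating one copy of each state var for steps 0..k.
Step count = 117 + 1 = 118 (steps 0 through 117)
Vars per step = 27
Total = 27 * 118 = 3186

3186


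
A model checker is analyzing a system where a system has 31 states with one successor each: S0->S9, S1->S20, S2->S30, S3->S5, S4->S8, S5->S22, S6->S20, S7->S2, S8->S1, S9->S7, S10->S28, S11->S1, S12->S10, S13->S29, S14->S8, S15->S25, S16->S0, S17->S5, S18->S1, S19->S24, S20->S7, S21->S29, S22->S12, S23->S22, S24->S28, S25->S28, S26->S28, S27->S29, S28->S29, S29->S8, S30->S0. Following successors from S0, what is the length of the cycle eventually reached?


Trace from S0 until a state repeats:
  S0 -> S9 -> S7 -> S2 -> S30 -> S0
S0 first seen at step 0, revisited at step 5.
Cycle length = 5 - 0 = 5

5


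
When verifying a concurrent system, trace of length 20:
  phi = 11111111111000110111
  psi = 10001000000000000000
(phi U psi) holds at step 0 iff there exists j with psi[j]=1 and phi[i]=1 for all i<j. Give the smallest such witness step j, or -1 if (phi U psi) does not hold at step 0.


(phi U psi) at 0: need smallest j with psi[j]=1 and phi[i]=1 for all i in [0,j).
Scan from step 0:
  step 0: psi=1 and phi held for [0,0) -> witness found
Witness step = 0

0


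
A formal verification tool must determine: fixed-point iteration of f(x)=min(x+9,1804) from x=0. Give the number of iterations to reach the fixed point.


Step 1: x=0, cap=1804, increment=9
Step 2: x grows by 9 each step until capped at 1804; fixed point is x=1804
Step 3: iterations = ceil(1804/9) = 201

201


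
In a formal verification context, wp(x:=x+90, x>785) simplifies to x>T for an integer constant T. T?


Formula: wp(x:=E, P) = P[E/x] (substitute E for x in postcondition)
Step 1: Postcondition: x>785
Step 2: Substitute x+90 for x: x+90>785
Step 3: Solve for x: x > 785-90 = 695

695


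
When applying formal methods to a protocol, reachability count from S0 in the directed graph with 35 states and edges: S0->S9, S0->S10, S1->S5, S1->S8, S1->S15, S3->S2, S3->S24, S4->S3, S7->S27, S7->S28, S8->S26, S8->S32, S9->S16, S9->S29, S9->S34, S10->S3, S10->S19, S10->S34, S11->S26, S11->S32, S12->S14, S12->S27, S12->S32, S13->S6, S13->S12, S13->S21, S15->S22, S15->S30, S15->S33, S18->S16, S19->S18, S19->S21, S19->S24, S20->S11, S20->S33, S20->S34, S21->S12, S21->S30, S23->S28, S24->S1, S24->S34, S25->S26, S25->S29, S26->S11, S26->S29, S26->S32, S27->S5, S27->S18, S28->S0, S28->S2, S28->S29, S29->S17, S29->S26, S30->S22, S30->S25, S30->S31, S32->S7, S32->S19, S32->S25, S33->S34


BFS from S0:
  layer 0: {S0}
  layer 1: {S9, S10}
  layer 2: {S3, S16, S19, S29, S34}
  layer 3: {S2, S17, S18, S21, S24, S26}
  layer 4: {S1, S11, S12, S30, S32}
  layer 5: {S5, S7, S8, S14, S15, S22, S25, S27, S31}
  layer 6: {S28, S33}
Reachable set: {S0, S1, S2, S3, S5, S7, S8, S9, S10, S11, S12, S14, S15, S16, S17, S18, S19, S21, S22, S24, S25, S26, S27, S28, S29, S30, S31, S32, S33, S34}
Count = 30

30


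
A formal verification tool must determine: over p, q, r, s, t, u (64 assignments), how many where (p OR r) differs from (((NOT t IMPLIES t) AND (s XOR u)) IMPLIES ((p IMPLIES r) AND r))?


F1 = (p OR r)
F2 = (((NOT t IMPLIES t) AND (s XOR u)) IMPLIES ((p IMPLIES r) AND r))
Evaluate both on each of 64 rows (bits = p,q,r,s,t,u):
  row 0 [000000]: F1=0 F2=1 (differ) -> 1
  row 1 [000001]: F1=0 F2=1 (differ) -> 1
  row 2 [000010]: F1=0 F2=1 (differ) -> 1
  row 3 [000011]: F1=0 F2=0 -> 0
  row 4 [000100]: F1=0 F2=1 (differ) -> 1
  (every remaining row is evaluated the same way; all 64 results are listed next)
Full result column, 8 rows per line (p,q,r fixed per line; s,t,u runs 000..111 left to right):
  rows 0-7 [p,q,r=000]: 11101101  (ones: 6)
  rows 8-15 [p,q,r=001]: 00000000  (ones: 0)
  rows 16-23 [p,q,r=010]: 11101101  (ones: 6)
  rows 24-31 [p,q,r=011]: 00000000  (ones: 0)
  rows 32-39 [p,q,r=100]: 00010010  (ones: 2)
  rows 40-47 [p,q,r=101]: 00000000  (ones: 0)
  rows 48-55 [p,q,r=110]: 00010010  (ones: 2)
  rows 56-63 [p,q,r=111]: 00000000  (ones: 0)
Disagreements = 6+0+6+0+2+0+2+0 = 16

16


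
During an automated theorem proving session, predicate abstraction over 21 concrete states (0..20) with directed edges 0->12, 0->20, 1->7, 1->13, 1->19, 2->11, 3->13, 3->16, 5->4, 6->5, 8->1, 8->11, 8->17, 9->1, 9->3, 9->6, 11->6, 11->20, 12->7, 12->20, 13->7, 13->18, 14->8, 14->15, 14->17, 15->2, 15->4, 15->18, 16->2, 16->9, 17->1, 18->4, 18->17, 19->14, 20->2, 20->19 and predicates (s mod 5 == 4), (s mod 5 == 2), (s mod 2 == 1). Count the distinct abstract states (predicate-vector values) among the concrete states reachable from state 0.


BFS from 0:
Concrete reachable: {0, 1, 2, 4, 5, 6, 7, 8, 11, 12, 13, 14, 15, 17, 18, 19, 20}
Abstract via predicates (s mod 5 == 4), (s mod 5 == 2), (s mod 2 == 1):
  (0,0,0) <- {0, 6, 8, 18, 20}
  (0,0,1) <- {1, 5, 11, 13, 15}
  (0,1,0) <- {2, 12}
  (0,1,1) <- {7, 17}
  (1,0,0) <- {4, 14}
  (1,0,1) <- {19}
Distinct abstract states = 6

6
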